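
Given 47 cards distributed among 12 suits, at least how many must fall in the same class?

By pigeonhole with 47 objects and 12 categories: ceiling(47/12).

Final answer: 4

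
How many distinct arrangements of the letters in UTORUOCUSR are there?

Letters (C:1, O:2, R:2, S:1, T:1, U:3). Total letters: 10.
Permutations = 10!/(3! x 2! x 2!).

Final answer: 151200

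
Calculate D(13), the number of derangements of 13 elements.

D(n) = (n-1)(D(n-1) + D(n-2)), D(0)=1, D(1)=0.
Building up: D(2)=1, D(3)=2, D(4)=9, D(5)=44, D(6)=265, D(7)=1854, D(8)=14833, D(9)=133496, D(10)=1334961, D(11)=14684570, D(12)=176214841.
D(13) = 12 x (D(12) + D(11)) = 12 x (176214841 + 14684570).

Final answer: D(13) = 2290792932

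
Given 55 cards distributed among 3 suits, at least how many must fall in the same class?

By pigeonhole with 55 objects and 3 categories: ceiling(55/3).

Final answer: 19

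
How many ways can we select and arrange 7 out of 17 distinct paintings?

P(17,7) = 17!/(17-7)! = 17!/10!.

Final answer: P(17,7) = 98017920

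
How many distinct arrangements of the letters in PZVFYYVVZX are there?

Letters (F:1, P:1, V:3, X:1, Y:2, Z:2). Total letters: 10.
Permutations = 10!/(3! x 2! x 2!).

Final answer: 151200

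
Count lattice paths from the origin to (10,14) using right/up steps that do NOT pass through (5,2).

Total paths to (10,14): C(24,14) = 1961256.
Paths through (5,2): C(7,2) x C(17,12) = 129948.
Avoiding (5,2): 1961256 - 129948.

Final answer: 1831308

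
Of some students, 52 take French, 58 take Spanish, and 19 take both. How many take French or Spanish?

|A union B| = |A| + |B| - |A intersect B| = 52 + 58 - 19.

Final answer: 91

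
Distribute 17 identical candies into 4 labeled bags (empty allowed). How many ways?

Stars and bars: C(n+k-1, k-1) = C(20,3).

Final answer: C(20,3) = 1140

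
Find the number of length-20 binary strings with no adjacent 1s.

Let a(n) count valid strings. If the last bit is 0 the prefix is any valid string of length n-1; if it is 1 the string must end in 01 with a valid prefix of length n-2. So a(n) = a(n-1) + a(n-2), a(1)=2, a(2)=3.
Building up term by term: a(1)=2, a(2)=3, a(3)=5, a(4)=8, a(5)=13, a(6)=21, a(7)=34, a(8)=55, a(9)=89, a(10)=144, a(11)=233, a(12)=377, a(13)=610, a(14)=987, a(15)=1597, a(16)=2584, a(17)=4181, a(18)=6765, a(19)=10946, a(20)=17711.

Final answer: 17711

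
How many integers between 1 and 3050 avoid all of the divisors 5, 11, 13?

|div by 5|=610, |div by 11|=277, |div by 13|=234.
|div by 5&11|=55, |div by 5&13|=46, |div by 11&13|=21, |div by all|=4.
By inclusion-exclusion, divisible by at least one: 610+277+234-55-46-21+4 = 1003.
Not divisible by any: 3050 - 1003.

Final answer: 2047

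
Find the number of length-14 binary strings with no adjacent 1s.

Classify by the final bit: ...0 gives a(n-1) strings, ...01 gives a(n-2) strings. Thus a(n) = a(n-1) + a(n-2) with a(1)=2, a(2)=3.
Iterating the recurrence: a(1)=2, a(2)=3, a(3)=5, a(4)=8, a(5)=13, a(6)=21, a(7)=34, a(8)=55, a(9)=89, a(10)=144, a(11)=233, a(12)=377, a(13)=610, a(14)=987.

Final answer: 987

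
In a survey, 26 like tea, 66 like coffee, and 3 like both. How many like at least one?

|A union B| = |A| + |B| - |A intersect B| = 26 + 66 - 3.

Final answer: 89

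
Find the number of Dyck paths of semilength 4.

Total monotonic paths to (4,4): C(8,4) = 70.
Paths that cross above y=x (reflection bijection): C(8,5) = 56.
Valid Dyck paths: 70 - 56.
(These counts are the Catalan numbers.)

Final answer: C_{4} = 14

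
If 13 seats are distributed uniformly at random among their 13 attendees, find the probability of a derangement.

Use the recurrence D(n) = (n-1)(D(n-1) + D(n-2)) with D(0)=1, D(1)=0.
Building up: D(2)=1, D(3)=2, D(4)=9, D(5)=44, D(6)=265, D(7)=1854, D(8)=14833, D(9)=133496, D(10)=1334961, D(11)=14684570, D(12)=176214841, D(13)=2290792932.
Total arrangements: 13! = 6227020800.
Probability = D(13)/13! = 63633137/172972800.

Final answer: D(13)/13! = 2290792932/6227020800 = 0.367879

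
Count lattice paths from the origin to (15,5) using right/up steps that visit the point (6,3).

Paths (0,0)->(6,3): C(9,3) = 84.
Paths (6,3)->(15,5): C(11,2) = 55.
By multiplication principle: 84 x 55.

Final answer: 4620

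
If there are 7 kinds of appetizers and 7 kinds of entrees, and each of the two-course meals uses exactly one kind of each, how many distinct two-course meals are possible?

By the multiplication principle: 7 x 7.

Final answer: 49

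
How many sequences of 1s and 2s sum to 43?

Let f(n) be the number of climbs. Removing the last move (1 or 2 steps) gives f(n) = f(n-1) + f(n-2); base cases f(1)=1, f(2)=2.
Building up term by term: f(1)=1, f(2)=2, f(3)=3, f(4)=5, f(5)=8, f(6)=13, f(7)=21, f(8)=34, f(9)=55, f(10)=89, f(11)=144, f(12)=233, f(13)=377, f(14)=610, f(15)=987, f(16)=1597, f(17)=2584, f(18)=4181, f(19)=6765, f(20)=10946, f(21)=17711, f(22)=28657, f(23)=46368, f(24)=75025, f(25)=121393, f(26)=196418, f(27)=317811, f(28)=514229, f(29)=832040, f(30)=1346269, f(31)=2178309, f(32)=3524578, f(33)=5702887, f(34)=9227465, f(35)=14930352, f(36)=24157817, f(37)=39088169, f(38)=63245986, f(39)=102334155, f(40)=165580141, f(41)=267914296, f(42)=433494437, f(43)=701408733.

Final answer: 701408733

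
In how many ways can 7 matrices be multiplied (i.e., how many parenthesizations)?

This is a standard Catalan-number count: the answer is C_n. Here n = 7 - 1 = 6.
C_n = C(2n,n) - C(2n,n+1), so C_{6} = C(12,6) - C(12,7) = 924 - 792.

Final answer: C_{6} = 132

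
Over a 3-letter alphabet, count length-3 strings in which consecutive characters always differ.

First character: 3 choices. Each subsequent: 2 choices (must differ from the previous one).
Total: 3 x 2^2.

Final answer: 3 x 2^{2} = 12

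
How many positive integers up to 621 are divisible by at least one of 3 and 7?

Multiples of 3: 207. Multiples of 7: 88. Of both (lcm=21): 29.
By inclusion-exclusion: 207 + 88 - 29.

Final answer: 266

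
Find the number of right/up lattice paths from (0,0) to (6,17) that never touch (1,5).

Total paths to (6,17): C(23,17) = 100947.
Paths through (1,5): C(6,5) x C(17,12) = 37128.
Avoiding (1,5): 100947 - 37128.

Final answer: 63819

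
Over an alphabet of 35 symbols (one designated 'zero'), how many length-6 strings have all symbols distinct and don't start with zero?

The leading digit has 34 choices (anything but zero); the next has 34 (anything but the first), then 33, and so on, one fewer each time.
Total: 34 x 34 x 33 x 32 x 31 x 30.

Final answer: 1135284480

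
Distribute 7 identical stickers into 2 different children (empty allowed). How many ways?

Stars and bars: C(n+k-1, k-1) = C(8,1).

Final answer: C(8,1) = 8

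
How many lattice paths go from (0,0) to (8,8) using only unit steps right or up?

Each path has 8 right steps and 8 up steps in some order (16 steps total).
Choose which 8 of the 16 steps are up: C(16,8).

Final answer: C(16,8) = 12870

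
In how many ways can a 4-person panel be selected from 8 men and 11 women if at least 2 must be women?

Sum over valid woman counts:
C(11,2)C(8,2) = 1540
C(11,3)C(8,1) = 1320
C(11,4)C(8,0) = 330
Total: 1540 + 1320 + 330.

Final answer: 3190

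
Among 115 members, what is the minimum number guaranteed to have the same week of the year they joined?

There are 52 possible values for week of the year they joined. With 115 members and 52 categories, by pigeonhole: ceiling(115/52).

Final answer: 3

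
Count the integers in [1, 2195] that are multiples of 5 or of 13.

Multiples of 5: 439. Multiples of 13: 168. Of both (lcm=65): 33.
By inclusion-exclusion: 439 + 168 - 33.

Final answer: 574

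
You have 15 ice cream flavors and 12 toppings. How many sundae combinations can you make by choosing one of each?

By the multiplication principle: 15 x 12.

Final answer: 180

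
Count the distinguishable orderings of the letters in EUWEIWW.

Letters (E:2, I:1, U:1, W:3). Total letters: 7.
Permutations = 7!/(3! x 2!).

Final answer: 420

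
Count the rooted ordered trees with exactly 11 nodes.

The structures are counted by the Catalan number C_n. Here n = 11 - 1 = 10.
C_n = C(2n,n)/(n+1), so C_{10} = C(20,10)/11 = 184756/11.

Final answer: C_{10} = 16796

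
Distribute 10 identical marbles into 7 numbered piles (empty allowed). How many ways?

Stars and bars: C(n+k-1, k-1) = C(16,6).

Final answer: C(16,6) = 8008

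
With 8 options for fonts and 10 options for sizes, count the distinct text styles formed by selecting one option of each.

By the multiplication principle: 8 x 10.

Final answer: 80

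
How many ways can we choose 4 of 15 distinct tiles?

C(15,4) = 15!/(4! x (15-4)!).

Final answer: C(15,4) = 1365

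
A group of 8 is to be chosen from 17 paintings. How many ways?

C(17,8) = 17!/(8! x 9!).

Final answer: \binom{17}{8} = 24310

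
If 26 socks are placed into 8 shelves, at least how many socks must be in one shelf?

By the pigeonhole principle: ceiling(26/8).

Final answer: 4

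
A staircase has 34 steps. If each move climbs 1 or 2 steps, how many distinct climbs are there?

Let f(n) count the ways. The last step is size 1 or 2, so f(n) = f(n-1) + f(n-2) with f(1)=1, f(2)=2.
Building up term by term: f(1)=1, f(2)=2, f(3)=3, f(4)=5, f(5)=8, f(6)=13, f(7)=21, f(8)=34, f(9)=55, f(10)=89, f(11)=144, f(12)=233, f(13)=377, f(14)=610, f(15)=987, f(16)=1597, f(17)=2584, f(18)=4181, f(19)=6765, f(20)=10946, f(21)=17711, f(22)=28657, f(23)=46368, f(24)=75025, f(25)=121393, f(26)=196418, f(27)=317811, f(28)=514229, f(29)=832040, f(30)=1346269, f(31)=2178309, f(32)=3524578, f(33)=5702887, f(34)=9227465.

Final answer: 9227465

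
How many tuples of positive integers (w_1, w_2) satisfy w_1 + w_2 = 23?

Substitute w'_i = w_i - 1 (so w'_i >= 0). Then sum w'_i = 23 - 2 = 21.
Stars and bars: C(21+2-1, 2-1) = C(22,1).

Final answer: C(22,1) = 22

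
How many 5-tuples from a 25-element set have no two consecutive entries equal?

Let g(n) count such strings. g(1) = 25, and each valid string of length n-1 extends in 24 ways (any symbol but the last), so g(n) = 24 g(n-1).
Total: g(5) = 25 x 24^4.

Final answer: 25 x 24^{4} = 8294400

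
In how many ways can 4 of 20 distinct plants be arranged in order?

P(20,4) = 20!/(20-4)! = 20!/16!.

Final answer: P(20,4) = 116280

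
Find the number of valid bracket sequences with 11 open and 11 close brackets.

This is counted by the nth Catalan number C_n. Here n = 11 (pairs).
Using C_0 = 1 and C_(k+1) = C_k x 2(2k+1)/(k+2), build up term by term: C_1=1, C_2=2, C_3=5, C_4=14, C_5=42, C_6=132, C_7=429, C_8=1430, C_9=4862, C_10=16796, C_11=58786.

Final answer: C_{11} = 58786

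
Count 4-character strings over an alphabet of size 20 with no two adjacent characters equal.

First character: 20 choices. Each subsequent: 19 choices (must differ from the previous one).
Total: 20 x 19^3.

Final answer: 20 x 19^{3} = 137180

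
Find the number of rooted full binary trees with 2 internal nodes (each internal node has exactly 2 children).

The structures are counted by the Catalan number C_n. Here n = 2.
C_n = (2n)!/(n!(n+1)!), so C_{2} = 4!/(2! x 3!) = C(4,2)/3 = 6/3.

Final answer: C_{2} = 2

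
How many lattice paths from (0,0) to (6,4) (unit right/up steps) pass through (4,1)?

Paths (0,0)->(4,1): C(5,1) = 5.
Paths (4,1)->(6,4): C(5,3) = 10.
By multiplication principle: 5 x 10.

Final answer: 50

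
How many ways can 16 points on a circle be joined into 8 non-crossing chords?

This is a standard Catalan-number count: the answer is C_n. Here n = 16/2 = 8.
C_n = C(2n,n) - C(2n,n+1), so C_{8} = C(16,8) - C(16,9) = 12870 - 11440.

Final answer: C_{8} = 1430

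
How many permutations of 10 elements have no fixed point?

D(n) = (n-1)(D(n-1) + D(n-2)), D(0)=1, D(1)=0.
D(2) = 1 x (0 + 1) = 1
D(3) = 2 x (1 + 0) = 2
D(4) = 3 x (2 + 1) = 9
D(5) = 4 x (9 + 2) = 44
D(6) = 5 x (44 + 9) = 265
D(7) = 6 x (265 + 44) = 1854
D(8) = 7 x (1854 + 265) = 14833
D(9) = 8 x (14833 + 1854) = 133496
D(10) = 9 x (D(9) + D(8)) = 9 x (133496 + 14833)

Final answer: D(10) = 1334961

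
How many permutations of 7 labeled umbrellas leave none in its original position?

D(n) = (n-1)(D(n-1) + D(n-2)), D(0)=1, D(1)=0.
D(2) = 1 x (0 + 1) = 1
D(3) = 2 x (1 + 0) = 2
D(4) = 3 x (2 + 1) = 9
D(5) = 4 x (9 + 2) = 44
D(6) = 5 x (44 + 9) = 265
D(7) = 6 x (D(6) + D(5)) = 6 x (265 + 44)

Final answer: D(7) = 1854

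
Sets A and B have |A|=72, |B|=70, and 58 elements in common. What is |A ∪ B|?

|A union B| = |A| + |B| - |A intersect B| = 72 + 70 - 58.

Final answer: 84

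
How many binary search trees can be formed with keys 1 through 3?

This is a standard Catalan-number count: the answer is C_n. Here n = 3.
C_n = C(2n,n)/(n+1), so C_{3} = C(6,3)/4 = 20/4.

Final answer: C_{3} = 5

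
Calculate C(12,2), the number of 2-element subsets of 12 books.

C(12,2) = 12!/(2! x (12-2)!).

Final answer: C(12,2) = 66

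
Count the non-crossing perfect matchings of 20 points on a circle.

The structures are counted by the Catalan number C_n. Here n = 20/2 = 10.
Using C_0 = 1 and C_(k+1) = C_k x 2(2k+1)/(k+2), build up term by term: C_1=1, C_2=2, C_3=5, C_4=14, C_5=42, C_6=132, C_7=429, C_8=1430, C_9=4862, C_10=16796.

Final answer: C_{10} = 16796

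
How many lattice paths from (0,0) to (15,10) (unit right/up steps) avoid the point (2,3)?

Total paths to (15,10): C(25,10) = 3268760.
Paths through (2,3): C(5,3) x C(20,7) = 775200.
Avoiding (2,3): 3268760 - 775200.

Final answer: 2493560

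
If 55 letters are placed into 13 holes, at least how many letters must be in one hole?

By the pigeonhole principle: ceiling(55/13).

Final answer: 5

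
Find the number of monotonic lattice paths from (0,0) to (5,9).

Each path has 5 right steps and 9 up steps in some order (14 steps total).
Choose which 9 of the 14 steps are up: C(14,9).

Final answer: C(14,9) = 2002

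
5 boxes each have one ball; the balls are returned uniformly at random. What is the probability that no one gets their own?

Use the recurrence D(n) = (n-1)(D(n-1) + D(n-2)) with D(0)=1, D(1)=0.
Building up: D(2)=1, D(3)=2, D(4)=9, D(5)=44.
Total arrangements: 5! = 120.
Probability = D(5)/5! = 11/30.

Final answer: D(5)/5! = 44/120 = 0.366667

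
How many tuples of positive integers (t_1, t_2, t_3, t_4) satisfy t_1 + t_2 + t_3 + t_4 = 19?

Substitute t'_i = t_i - 1 (so t'_i >= 0). Then sum t'_i = 19 - 4 = 15.
Stars and bars: C(15+4-1, 4-1) = C(18,3).

Final answer: C(18,3) = 816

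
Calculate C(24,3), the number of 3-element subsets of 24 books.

C(24,3) = 24!/(3! x (24-3)!).

Final answer: C(24,3) = 2024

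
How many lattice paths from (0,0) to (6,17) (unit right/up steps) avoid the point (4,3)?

Total paths to (6,17): C(23,17) = 100947.
Paths through (4,3): C(7,3) x C(16,14) = 4200.
Avoiding (4,3): 100947 - 4200.

Final answer: 96747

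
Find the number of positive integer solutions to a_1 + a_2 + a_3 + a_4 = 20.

Substitute a'_i = a_i - 1 (so a'_i >= 0). Then sum a'_i = 20 - 4 = 16.
Stars and bars: C(16+4-1, 4-1) = C(19,3).

Final answer: C(19,3) = 969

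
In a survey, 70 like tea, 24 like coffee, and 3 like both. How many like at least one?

|A union B| = |A| + |B| - |A intersect B| = 70 + 24 - 3.

Final answer: 91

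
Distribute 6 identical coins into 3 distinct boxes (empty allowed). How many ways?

Stars and bars: C(n+k-1, k-1) = C(8,2).

Final answer: C(8,2) = 28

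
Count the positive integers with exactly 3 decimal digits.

The leading digit cannot be 0 (9 options); the other 2 digits can be anything (10 options each).
Total: 9 x 10^2.

Final answer: 900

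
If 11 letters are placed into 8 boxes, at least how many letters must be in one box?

By the pigeonhole principle: ceiling(11/8).

Final answer: 2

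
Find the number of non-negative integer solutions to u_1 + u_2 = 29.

Stars and bars with 29 stars and 1 bars:
C(29+2-1, 2-1) = C(30,1).

Final answer: C(30,1) = 30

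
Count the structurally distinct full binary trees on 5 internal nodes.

The structures are counted by the Catalan number C_n. Here n = 5.
C_n = (2n)!/(n!(n+1)!), so C_{5} = 10!/(5! x 6!) = C(10,5)/6 = 252/6.

Final answer: C_{5} = 42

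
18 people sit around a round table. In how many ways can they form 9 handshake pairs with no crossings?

This is a standard Catalan-number count: the answer is C_n. Here n = 18/2 = 9.
C_n = (2n)!/(n!(n+1)!), so C_{9} = 18!/(9! x 10!) = C(18,9)/10 = 48620/10.

Final answer: C_{9} = 4862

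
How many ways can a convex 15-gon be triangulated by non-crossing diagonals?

The structures are counted by the Catalan number C_n. Here n = 15 - 2 = 13.
C_n = C(2n,n) - C(2n,n+1), so C_{13} = C(26,13) - C(26,14) = 10400600 - 9657700.

Final answer: C_{13} = 742900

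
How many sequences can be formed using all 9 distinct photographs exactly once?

The number of ways to arrange 9 distinct objects is 9!.

Final answer: 9! = 362880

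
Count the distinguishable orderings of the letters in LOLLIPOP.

Letters (I:1, L:3, O:2, P:2). Total letters: 8.
Permutations = 8!/(3! x 2! x 2!).

Final answer: 1680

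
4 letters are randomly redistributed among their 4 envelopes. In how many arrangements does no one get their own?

Derangements satisfy D(n) = (n-1)(D(n-1) + D(n-2)), starting from D(0)=1, D(1)=0.
D(2) = 1 x (0 + 1) = 1
D(3) = 2 x (1 + 0) = 2
D(4) = 3 x (D(3) + D(2)) = 3 x (2 + 1)

Final answer: D(4) = 9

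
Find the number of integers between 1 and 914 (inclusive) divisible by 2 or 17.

Multiples of 2: 457. Multiples of 17: 53. Of both (lcm=34): 26.
By inclusion-exclusion: 457 + 53 - 26.

Final answer: 484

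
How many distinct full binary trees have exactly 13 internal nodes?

This is a standard Catalan-number count: the answer is C_n. Here n = 13.
C_n = (2n)!/(n!(n+1)!), so C_{13} = 26!/(13! x 14!) = C(26,13)/14 = 10400600/14.

Final answer: C_{13} = 742900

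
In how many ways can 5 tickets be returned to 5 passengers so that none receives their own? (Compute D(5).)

Derangements satisfy D(n) = (n-1)(D(n-1) + D(n-2)), starting from D(0)=1, D(1)=0.
D(2) = 1 x (0 + 1) = 1
D(3) = 2 x (1 + 0) = 2
D(4) = 3 x (2 + 1) = 9
D(5) = 4 x (D(4) + D(3)) = 4 x (9 + 2)

Final answer: D(5) = 44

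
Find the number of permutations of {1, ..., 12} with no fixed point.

Use the recurrence D(n) = (n-1)(D(n-1) + D(n-2)) with D(0)=1, D(1)=0.
Building up: D(2)=1, D(3)=2, D(4)=9, D(5)=44, D(6)=265, D(7)=1854, D(8)=14833, D(9)=133496, D(10)=1334961, D(11)=14684570.
D(12) = 11 x (D(11) + D(10)) = 11 x (14684570 + 1334961).

Final answer: D(12) = 176214841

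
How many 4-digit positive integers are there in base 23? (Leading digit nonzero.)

Leading digit: 22 options (nonzero). Other 3 digit(s): 23 options each.
Total: 22 x 23^3.

Final answer: 267674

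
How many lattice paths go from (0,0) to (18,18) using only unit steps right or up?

Each path has 18 right steps and 18 up steps in some order (36 steps total).
Choose which 18 of the 36 steps are up: C(36,18).

Final answer: C(36,18) = 9075135300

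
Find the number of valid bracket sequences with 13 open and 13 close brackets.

This is counted by the nth Catalan number C_n. Here n = 13 (pairs).
C_n = (2n)!/(n!(n+1)!), so C_{13} = 26!/(13! x 14!) = C(26,13)/14 = 10400600/14.

Final answer: C_{13} = 742900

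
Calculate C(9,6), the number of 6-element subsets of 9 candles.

C(9,6) = 9!/(6! x 3!).

Final answer: \binom{9}{6} = 84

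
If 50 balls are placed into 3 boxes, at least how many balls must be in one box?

By the pigeonhole principle: ceiling(50/3).

Final answer: 17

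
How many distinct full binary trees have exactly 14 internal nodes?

This is counted by the nth Catalan number C_n. Here n = 14.
C_n = C(2n,n)/(n+1), so C_{14} = C(28,14)/15 = 40116600/15.

Final answer: C_{14} = 2674440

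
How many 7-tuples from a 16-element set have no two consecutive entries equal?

First character: 16 choices. Each subsequent: 15 choices (must differ from the previous one).
Total: 16 x 15^6.

Final answer: 16 x 15^{6} = 182250000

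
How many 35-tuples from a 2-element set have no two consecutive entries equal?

Let g(n) count such strings. g(1) = 2, and each valid string of length n-1 extends in 1 ways (any symbol but the last), so g(n) = 1 g(n-1).
Total: g(35) = 2 x 1^34.

Final answer: 2 x 1^{34} = 2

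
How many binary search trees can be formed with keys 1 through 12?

This is a standard Catalan-number count: the answer is C_n. Here n = 12.
Using C_0 = 1 and C_(k+1) = C_k x 2(2k+1)/(k+2), build up term by term: C_1=1, C_2=2, C_3=5, C_4=14, C_5=42, C_6=132, C_7=429, C_8=1430, C_9=4862, C_10=16796, C_11=58786, C_12=208012.

Final answer: C_{12} = 208012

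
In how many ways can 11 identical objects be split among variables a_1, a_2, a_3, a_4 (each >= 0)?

Stars and bars with 11 stars and 3 bars:
C(11+4-1, 4-1) = C(14,3).

Final answer: C(14,3) = 364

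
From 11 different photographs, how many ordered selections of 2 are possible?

P(11,2) = 11!/(11-2)! = 11!/9!.

Final answer: P(11,2) = 110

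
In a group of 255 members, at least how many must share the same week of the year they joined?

There are 52 possible values for week of the year they joined. With 255 members and 52 categories, by pigeonhole: ceiling(255/52).

Final answer: 5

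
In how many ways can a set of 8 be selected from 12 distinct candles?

C(12,8) = 12!/(8! x 4!).

Final answer: \binom{12}{8} = 495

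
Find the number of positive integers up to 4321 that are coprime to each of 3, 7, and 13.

|div by 3|=1440, |div by 7|=617, |div by 13|=332.
|div by 3&7|=205, |div by 3&13|=110, |div by 7&13|=47, |div by all|=15.
By inclusion-exclusion, divisible by at least one: 1440+617+332-205-110-47+15 = 2042.
Not divisible by any: 4321 - 2042.

Final answer: 2279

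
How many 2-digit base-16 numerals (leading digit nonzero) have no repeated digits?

First digit: 15 (nonzero). Second: 15 (not first). Third: 14, etc.
Total: 15 x 15.

Final answer: 225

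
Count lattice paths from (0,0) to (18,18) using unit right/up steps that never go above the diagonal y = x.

Total monotonic paths to (18,18): C(36,18) = 9075135300.
By the reflection principle, paths that go above the diagonal number C(36,19) = 8597496600.
Valid Dyck paths: 9075135300 - 8597496600.
(Equivalently, C_{18} = C(36,18)/19 = 9075135300/19.)

Final answer: C_{18} = 477638700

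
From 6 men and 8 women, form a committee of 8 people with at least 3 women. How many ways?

Sum over valid woman counts:
C(8,3)C(6,5) = 336
C(8,4)C(6,4) = 1050
C(8,5)C(6,3) = 1120
C(8,6)C(6,2) = 420
C(8,7)C(6,1) = 48
C(8,8)C(6,0) = 1
Total: 336 + 1050 + 1120 + 420 + 48 + 1.

Final answer: 2975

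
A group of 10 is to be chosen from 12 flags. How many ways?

C(12,10) = 12!/(10! x 2!).

Final answer: \binom{12}{10} = 66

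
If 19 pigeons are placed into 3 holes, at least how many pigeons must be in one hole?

By the pigeonhole principle: ceiling(19/3).

Final answer: 7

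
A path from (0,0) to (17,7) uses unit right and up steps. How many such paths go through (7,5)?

Paths (0,0)->(7,5): C(12,5) = 792.
Paths (7,5)->(17,7): C(12,2) = 66.
By multiplication principle: 792 x 66.

Final answer: 52272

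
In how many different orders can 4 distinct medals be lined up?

The number of ways to arrange 4 distinct objects is 4!.

Final answer: 4! = 24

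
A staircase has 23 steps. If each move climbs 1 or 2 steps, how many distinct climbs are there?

Let f(n) be the number of climbs. Removing the last move (1 or 2 steps) gives f(n) = f(n-1) + f(n-2); base cases f(1)=1, f(2)=2.
Building up term by term: f(1)=1, f(2)=2, f(3)=3, f(4)=5, f(5)=8, f(6)=13, f(7)=21, f(8)=34, f(9)=55, f(10)=89, f(11)=144, f(12)=233, f(13)=377, f(14)=610, f(15)=987, f(16)=1597, f(17)=2584, f(18)=4181, f(19)=6765, f(20)=10946, f(21)=17711, f(22)=28657, f(23)=46368.

Final answer: 46368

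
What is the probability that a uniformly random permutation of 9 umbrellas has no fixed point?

Derangements satisfy D(n) = (n-1)(D(n-1) + D(n-2)), starting from D(0)=1, D(1)=0.
Building up: D(2)=1, D(3)=2, D(4)=9, D(5)=44, D(6)=265, D(7)=1854, D(8)=14833, D(9)=133496.
Total arrangements: 9! = 362880.
Probability = D(9)/9! = 16687/45360.

Final answer: D(9)/9! = 133496/362880 = 0.367879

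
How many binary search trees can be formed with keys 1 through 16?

The structures are counted by the Catalan number C_n. Here n = 16.
C_n = C(2n,n)/(n+1), so C_{16} = C(32,16)/17 = 601080390/17.

Final answer: C_{16} = 35357670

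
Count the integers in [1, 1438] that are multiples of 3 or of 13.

Multiples of 3: 479. Multiples of 13: 110. Of both (lcm=39): 36.
By inclusion-exclusion: 479 + 110 - 36.

Final answer: 553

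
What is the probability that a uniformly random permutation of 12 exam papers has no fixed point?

D(n) = (n-1)(D(n-1) + D(n-2)), D(0)=1, D(1)=0.
Building up: D(2)=1, D(3)=2, D(4)=9, D(5)=44, D(6)=265, D(7)=1854, D(8)=14833, D(9)=133496, D(10)=1334961, D(11)=14684570, D(12)=176214841.
Total arrangements: 12! = 479001600.
Probability = D(12)/12! = 16019531/43545600.

Final answer: D(12)/12! = 176214841/479001600 = 0.367879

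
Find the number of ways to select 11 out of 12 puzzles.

C(12,11) = 12!/(11! x 1!).

Final answer: \binom{12}{11} = 12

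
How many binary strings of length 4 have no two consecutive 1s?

Let a(n) count valid strings. If the last bit is 0 the prefix is any valid string of length n-1; if it is 1 the string must end in 01 with a valid prefix of length n-2. So a(n) = a(n-1) + a(n-2), a(1)=2, a(2)=3.
Building up term by term: a(1)=2, a(2)=3, a(3)=5, a(4)=8.

Final answer: 8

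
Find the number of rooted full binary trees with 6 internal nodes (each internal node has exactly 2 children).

The structures are counted by the Catalan number C_n. Here n = 6.
C_n = (2n)!/(n!(n+1)!), so C_{6} = 12!/(6! x 7!) = C(12,6)/7 = 924/7.

Final answer: C_{6} = 132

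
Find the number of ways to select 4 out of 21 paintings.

C(21,4) = 21!/(4! x (21-4)!).

Final answer: C(21,4) = 5985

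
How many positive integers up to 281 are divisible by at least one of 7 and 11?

Multiples of 7: 40. Multiples of 11: 25. Of both (lcm=77): 3.
By inclusion-exclusion: 40 + 25 - 3.

Final answer: 62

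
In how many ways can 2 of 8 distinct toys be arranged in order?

P(8,2) = 8!/(8-2)! = 8!/6!.

Final answer: P(8,2) = 56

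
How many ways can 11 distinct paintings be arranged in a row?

The number of ways to arrange 11 distinct objects is 11!.

Final answer: 11! = 39916800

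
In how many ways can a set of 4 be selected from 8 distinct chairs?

C(8,4) = 8!/(4! x 4!).

Final answer: \binom{8}{4} = 70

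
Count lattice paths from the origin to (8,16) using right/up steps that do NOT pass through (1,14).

Total paths to (8,16): C(24,16) = 735471.
Paths through (1,14): C(15,14) x C(9,2) = 540.
Avoiding (1,14): 735471 - 540.

Final answer: 734931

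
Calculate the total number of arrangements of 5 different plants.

The number of ways to arrange 5 distinct objects is 5!.

Final answer: 5! = 120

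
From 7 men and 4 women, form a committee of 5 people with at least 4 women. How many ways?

Sum over valid woman counts:
C(4,4)C(7,1).

Final answer: 7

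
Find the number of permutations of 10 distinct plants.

The number of ways to arrange 10 distinct objects is 10!.

Final answer: 10! = 3628800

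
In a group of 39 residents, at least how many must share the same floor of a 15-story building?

There are 15 possible values for floor of a 15-story building. With 39 residents and 15 categories, by pigeonhole: ceiling(39/15).

Final answer: 3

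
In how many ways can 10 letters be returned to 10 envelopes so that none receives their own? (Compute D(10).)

Derangements satisfy D(n) = (n-1)(D(n-1) + D(n-2)), starting from D(0)=1, D(1)=0.
D(2) = 1 x (0 + 1) = 1
D(3) = 2 x (1 + 0) = 2
D(4) = 3 x (2 + 1) = 9
D(5) = 4 x (9 + 2) = 44
D(6) = 5 x (44 + 9) = 265
D(7) = 6 x (265 + 44) = 1854
D(8) = 7 x (1854 + 265) = 14833
D(9) = 8 x (14833 + 1854) = 133496
D(10) = 9 x (D(9) + D(8)) = 9 x (133496 + 14833)

Final answer: D(10) = 1334961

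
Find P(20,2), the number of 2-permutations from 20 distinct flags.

P(20,2) = 20!/(20-2)! = 20!/18!.

Final answer: P(20,2) = 380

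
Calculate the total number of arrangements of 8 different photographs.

The number of ways to arrange 8 distinct objects is 8!.

Final answer: 8! = 40320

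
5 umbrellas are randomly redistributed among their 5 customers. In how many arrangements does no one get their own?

Use the recurrence D(n) = (n-1)(D(n-1) + D(n-2)) with D(0)=1, D(1)=0.
D(2) = 1 x (0 + 1) = 1
D(3) = 2 x (1 + 0) = 2
D(4) = 3 x (2 + 1) = 9
D(5) = 4 x (D(4) + D(3)) = 4 x (9 + 2)

Final answer: D(5) = 44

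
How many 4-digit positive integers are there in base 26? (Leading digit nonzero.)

These are the integers in [26^3, 26^4), so the count is 26^4 - 26^3 = 25 x 26^3.

Final answer: 439400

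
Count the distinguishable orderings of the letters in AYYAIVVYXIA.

Letters (A:3, I:2, V:2, X:1, Y:3). Total letters: 11.
Permutations = 11!/(3! x 3! x 2! x 2!).

Final answer: 277200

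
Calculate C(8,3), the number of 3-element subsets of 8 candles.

C(8,3) = 8!/(3! x (8-3)!).

Final answer: C(8,3) = 56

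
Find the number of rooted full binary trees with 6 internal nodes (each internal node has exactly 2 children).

This is a standard Catalan-number count: the answer is C_n. Here n = 6.
Using C_0 = 1 and C_(k+1) = C_k x 2(2k+1)/(k+2), build up term by term: C_1=1, C_2=2, C_3=5, C_4=14, C_5=42, C_6=132.

Final answer: C_{6} = 132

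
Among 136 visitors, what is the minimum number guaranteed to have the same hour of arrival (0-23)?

There are 24 possible values for hour of arrival (0-23). With 136 visitors and 24 categories, by pigeonhole: ceiling(136/24).

Final answer: 6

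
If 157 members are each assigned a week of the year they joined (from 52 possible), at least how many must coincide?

There are 52 possible values for week of the year they joined. With 157 members and 52 categories, by pigeonhole: ceiling(157/52).

Final answer: 4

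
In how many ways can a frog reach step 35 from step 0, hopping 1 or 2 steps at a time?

Let f(n) be the number of climbs. Removing the last move (1 or 2 steps) gives f(n) = f(n-1) + f(n-2); base cases f(1)=1, f(2)=2.
Iterating the recurrence: f(1)=1, f(2)=2, f(3)=3, f(4)=5, f(5)=8, f(6)=13, f(7)=21, f(8)=34, f(9)=55, f(10)=89, f(11)=144, f(12)=233, f(13)=377, f(14)=610, f(15)=987, f(16)=1597, f(17)=2584, f(18)=4181, f(19)=6765, f(20)=10946, f(21)=17711, f(22)=28657, f(23)=46368, f(24)=75025, f(25)=121393, f(26)=196418, f(27)=317811, f(28)=514229, f(29)=832040, f(30)=1346269, f(31)=2178309, f(32)=3524578, f(33)=5702887, f(34)=9227465, f(35)=14930352.

Final answer: 14930352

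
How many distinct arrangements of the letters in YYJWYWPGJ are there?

Letters (G:1, J:2, P:1, W:2, Y:3). Total letters: 9.
Permutations = 9!/(3! x 2! x 2!).

Final answer: 15120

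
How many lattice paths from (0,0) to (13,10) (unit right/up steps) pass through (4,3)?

Paths (0,0)->(4,3): C(7,3) = 35.
Paths (4,3)->(13,10): C(16,7) = 11440.
By multiplication principle: 35 x 11440.

Final answer: 400400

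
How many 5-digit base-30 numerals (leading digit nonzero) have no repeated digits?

The leading digit has 29 choices (anything but zero); the next has 29 (anything but the first), then 28, and so on, one fewer each time.
Total: 29 x 29 x 28 x 27 x 26.

Final answer: 16530696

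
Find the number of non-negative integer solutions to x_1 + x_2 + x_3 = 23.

Stars and bars with 23 stars and 2 bars:
C(23+3-1, 3-1) = C(25,2).

Final answer: C(25,2) = 300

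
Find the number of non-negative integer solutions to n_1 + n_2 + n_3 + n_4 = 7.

Stars and bars with 7 stars and 3 bars:
C(7+4-1, 4-1) = C(10,3).

Final answer: C(10,3) = 120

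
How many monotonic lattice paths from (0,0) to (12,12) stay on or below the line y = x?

Total monotonic paths to (12,12): C(24,12) = 2704156.
By the reflection principle, paths that go above the diagonal number C(24,13) = 2496144.
Valid Dyck paths: 2704156 - 2496144.
(These counts are the Catalan numbers.)

Final answer: C_{12} = 208012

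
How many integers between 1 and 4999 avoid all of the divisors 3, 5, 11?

|div by 3|=1666, |div by 5|=999, |div by 11|=454.
|div by 3&5|=333, |div by 3&11|=151, |div by 5&11|=90, |div by all|=30.
By inclusion-exclusion, divisible by at least one: 1666+999+454-333-151-90+30 = 2575.
Not divisible by any: 4999 - 2575.

Final answer: 2424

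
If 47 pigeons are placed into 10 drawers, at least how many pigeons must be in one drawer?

By the pigeonhole principle: ceiling(47/10).

Final answer: 5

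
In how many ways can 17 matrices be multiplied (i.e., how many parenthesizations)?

This is counted by the nth Catalan number C_n. Here n = 17 - 1 = 16.
Using C_0 = 1 and C_(k+1) = C_k x 2(2k+1)/(k+2), build up term by term: C_1=1, C_2=2, C_3=5, C_4=14, C_5=42, C_6=132, C_7=429, C_8=1430, C_9=4862, C_10=16796, C_11=58786, C_12=208012, C_13=742900, C_14=2674440, C_15=9694845, C_16=35357670.

Final answer: C_{16} = 35357670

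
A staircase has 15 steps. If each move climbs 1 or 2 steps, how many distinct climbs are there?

Let f(n) count the ways. The last step is size 1 or 2, so f(n) = f(n-1) + f(n-2) with f(1)=1, f(2)=2.
Computing successive values: f(1)=1, f(2)=2, f(3)=3, f(4)=5, f(5)=8, f(6)=13, f(7)=21, f(8)=34, f(9)=55, f(10)=89, f(11)=144, f(12)=233, f(13)=377, f(14)=610, f(15)=987.

Final answer: 987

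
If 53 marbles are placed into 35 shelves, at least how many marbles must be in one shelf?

By the pigeonhole principle: ceiling(53/35).

Final answer: 2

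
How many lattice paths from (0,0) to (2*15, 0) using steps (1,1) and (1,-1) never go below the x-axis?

Total monotonic paths to (15,15): C(30,15) = 155117520.
Paths that cross above y=x (reflection bijection): C(30,16) = 145422675.
Valid Dyck paths: 155117520 - 145422675.
(Equivalently, C_{15} = C(30,15)/16 = 155117520/16.)

Final answer: C_{15} = 9694845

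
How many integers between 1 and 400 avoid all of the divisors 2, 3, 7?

|div by 2|=200, |div by 3|=133, |div by 7|=57.
|div by 2&3|=66, |div by 2&7|=28, |div by 3&7|=19, |div by all|=9.
By inclusion-exclusion, divisible by at least one: 200+133+57-66-28-19+9 = 286.
Not divisible by any: 400 - 286.

Final answer: 114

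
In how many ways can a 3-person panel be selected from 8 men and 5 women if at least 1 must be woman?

Sum over valid woman counts:
C(5,1)C(8,2) = 140
C(5,2)C(8,1) = 80
C(5,3)C(8,0) = 10
Total: 140 + 80 + 10.

Final answer: 230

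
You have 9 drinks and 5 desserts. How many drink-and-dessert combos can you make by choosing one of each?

By the multiplication principle: 9 x 5.

Final answer: 45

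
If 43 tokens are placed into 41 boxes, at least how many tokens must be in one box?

By the pigeonhole principle: ceiling(43/41).

Final answer: 2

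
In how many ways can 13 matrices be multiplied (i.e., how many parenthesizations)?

This is counted by the nth Catalan number C_n. Here n = 13 - 1 = 12.
Using C_0 = 1 and C_(k+1) = C_k x 2(2k+1)/(k+2), build up term by term: C_1=1, C_2=2, C_3=5, C_4=14, C_5=42, C_6=132, C_7=429, C_8=1430, C_9=4862, C_10=16796, C_11=58786, C_12=208012.

Final answer: C_{12} = 208012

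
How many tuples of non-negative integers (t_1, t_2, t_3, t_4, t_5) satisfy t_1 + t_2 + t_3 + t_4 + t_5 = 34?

Stars and bars with 34 stars and 4 bars:
C(34+5-1, 5-1) = C(38,4).

Final answer: C(38,4) = 73815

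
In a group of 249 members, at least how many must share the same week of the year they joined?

There are 52 possible values for week of the year they joined. With 249 members and 52 categories, by pigeonhole: ceiling(249/52).

Final answer: 5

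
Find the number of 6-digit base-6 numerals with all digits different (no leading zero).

First digit: 5 (nonzero). Second: 5 (not first). Third: 4, etc.
Total: 5 x 5 x 4 x 3 x 2 x 1.

Final answer: 600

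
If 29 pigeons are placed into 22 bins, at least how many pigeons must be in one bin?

By the pigeonhole principle: ceiling(29/22).

Final answer: 2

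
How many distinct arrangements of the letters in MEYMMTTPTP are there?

Letters (E:1, M:3, P:2, T:3, Y:1). Total letters: 10.
Permutations = 10!/(3! x 3! x 2!).

Final answer: 50400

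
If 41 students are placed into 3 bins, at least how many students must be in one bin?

By the pigeonhole principle: ceiling(41/3).

Final answer: 14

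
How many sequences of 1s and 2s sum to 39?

Let f(n) be the number of climbs. Removing the last move (1 or 2 steps) gives f(n) = f(n-1) + f(n-2); base cases f(1)=1, f(2)=2.
Building up term by term: f(1)=1, f(2)=2, f(3)=3, f(4)=5, f(5)=8, f(6)=13, f(7)=21, f(8)=34, f(9)=55, f(10)=89, f(11)=144, f(12)=233, f(13)=377, f(14)=610, f(15)=987, f(16)=1597, f(17)=2584, f(18)=4181, f(19)=6765, f(20)=10946, f(21)=17711, f(22)=28657, f(23)=46368, f(24)=75025, f(25)=121393, f(26)=196418, f(27)=317811, f(28)=514229, f(29)=832040, f(30)=1346269, f(31)=2178309, f(32)=3524578, f(33)=5702887, f(34)=9227465, f(35)=14930352, f(36)=24157817, f(37)=39088169, f(38)=63245986, f(39)=102334155.

Final answer: 102334155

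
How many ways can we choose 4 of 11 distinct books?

C(11,4) = 11!/(4! x 7!).

Final answer: \binom{11}{4} = 330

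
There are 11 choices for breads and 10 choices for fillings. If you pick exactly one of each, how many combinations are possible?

By the multiplication principle: 11 x 10.

Final answer: 110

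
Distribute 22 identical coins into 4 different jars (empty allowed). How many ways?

Stars and bars: C(n+k-1, k-1) = C(25,3).

Final answer: C(25,3) = 2300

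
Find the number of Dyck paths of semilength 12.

Total monotonic paths to (12,12): C(24,12) = 2704156.
A path is bad iff it touches y = x + 1; reflecting its initial segment maps bad paths bijectively onto all paths to (11,13), of which there are C(24,13) = 2496144.
Valid Dyck paths: 2704156 - 2496144.
(This is the Catalan number C_{12}.)

Final answer: C_{12} = 208012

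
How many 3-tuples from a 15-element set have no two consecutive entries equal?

First character: 15 choices. Each subsequent: 14 choices (must differ from the previous one).
Total: 15 x 14^2.

Final answer: 15 x 14^{2} = 2940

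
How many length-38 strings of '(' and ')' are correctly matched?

This is a standard Catalan-number count: the answer is C_n. Here n = 19 (pairs).
Using C_0 = 1 and C_(k+1) = C_k x 2(2k+1)/(k+2), build up term by term: C_1=1, C_2=2, C_3=5, C_4=14, C_5=42, C_6=132, C_7=429, C_8=1430, C_9=4862, C_10=16796, C_11=58786, C_12=208012, C_13=742900, C_14=2674440, C_15=9694845, C_16=35357670, C_17=129644790, C_18=477638700, C_19=1767263190.

Final answer: C_{19} = 1767263190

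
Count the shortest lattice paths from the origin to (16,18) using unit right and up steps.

Each path has 16 right steps and 18 up steps in some order (34 steps total).
Choose which 18 of the 34 steps are up: C(34,18).

Final answer: C(34,18) = 2203961430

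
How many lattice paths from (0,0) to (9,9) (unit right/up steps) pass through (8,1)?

Paths (0,0)->(8,1): C(9,1) = 9.
Paths (8,1)->(9,9): C(9,8) = 9.
By multiplication principle: 9 x 9.

Final answer: 81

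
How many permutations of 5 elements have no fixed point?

D(n) = (n-1)(D(n-1) + D(n-2)), D(0)=1, D(1)=0.
D(2) = 1 x (0 + 1) = 1
D(3) = 2 x (1 + 0) = 2
D(4) = 3 x (2 + 1) = 9
D(5) = 4 x (D(4) + D(3)) = 4 x (9 + 2)

Final answer: D(5) = 44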